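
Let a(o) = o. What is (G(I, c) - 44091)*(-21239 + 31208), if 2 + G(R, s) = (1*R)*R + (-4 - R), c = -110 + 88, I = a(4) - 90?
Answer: -365014935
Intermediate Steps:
I = -86 (I = 4 - 90 = -86)
c = -22
G(R, s) = -6 + R**2 - R (G(R, s) = -2 + ((1*R)*R + (-4 - R)) = -2 + (R*R + (-4 - R)) = -2 + (R**2 + (-4 - R)) = -2 + (-4 + R**2 - R) = -6 + R**2 - R)
(G(I, c) - 44091)*(-21239 + 31208) = ((-6 + (-86)**2 - 1*(-86)) - 44091)*(-21239 + 31208) = ((-6 + 7396 + 86) - 44091)*9969 = (7476 - 44091)*9969 = -36615*9969 = -365014935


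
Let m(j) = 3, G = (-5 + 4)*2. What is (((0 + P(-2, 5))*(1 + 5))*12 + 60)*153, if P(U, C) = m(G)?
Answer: 42228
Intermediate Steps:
G = -2 (G = -1*2 = -2)
P(U, C) = 3
(((0 + P(-2, 5))*(1 + 5))*12 + 60)*153 = (((0 + 3)*(1 + 5))*12 + 60)*153 = ((3*6)*12 + 60)*153 = (18*12 + 60)*153 = (216 + 60)*153 = 276*153 = 42228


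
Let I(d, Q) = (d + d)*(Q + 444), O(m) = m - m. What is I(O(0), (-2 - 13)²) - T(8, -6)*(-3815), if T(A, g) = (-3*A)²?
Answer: 2197440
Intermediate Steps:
O(m) = 0
T(A, g) = 9*A²
I(d, Q) = 2*d*(444 + Q) (I(d, Q) = (2*d)*(444 + Q) = 2*d*(444 + Q))
I(O(0), (-2 - 13)²) - T(8, -6)*(-3815) = 2*0*(444 + (-2 - 13)²) - 9*8²*(-3815) = 2*0*(444 + (-15)²) - 9*64*(-3815) = 2*0*(444 + 225) - 576*(-3815) = 2*0*669 - 1*(-2197440) = 0 + 2197440 = 2197440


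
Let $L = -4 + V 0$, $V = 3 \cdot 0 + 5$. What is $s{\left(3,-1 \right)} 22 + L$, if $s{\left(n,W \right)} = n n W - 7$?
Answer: $-356$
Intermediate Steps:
$s{\left(n,W \right)} = -7 + W n^{2}$ ($s{\left(n,W \right)} = n^{2} W - 7 = W n^{2} - 7 = -7 + W n^{2}$)
$V = 5$ ($V = 0 + 5 = 5$)
$L = -4$ ($L = -4 + 5 \cdot 0 = -4 + 0 = -4$)
$s{\left(3,-1 \right)} 22 + L = \left(-7 - 3^{2}\right) 22 - 4 = \left(-7 - 9\right) 22 - 4 = \left(-16\right) 22 - 4 = -352 - 4 = -356$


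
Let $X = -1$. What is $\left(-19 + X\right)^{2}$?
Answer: $400$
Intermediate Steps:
$\left(-19 + X\right)^{2} = \left(-19 - 1\right)^{2} = \left(-20\right)^{2} = 400$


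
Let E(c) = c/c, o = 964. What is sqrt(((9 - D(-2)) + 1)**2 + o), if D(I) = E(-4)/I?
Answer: sqrt(4297)/2 ≈ 32.776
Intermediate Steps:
E(c) = 1
D(I) = 1/I
sqrt(((9 - D(-2)) + 1)**2 + o) = sqrt(((9 - 1/(-2)) + 1)**2 + 964) = sqrt(((9 - 1*(-1/2)) + 1)**2 + 964) = sqrt(((9 + 1/2) + 1)**2 + 964) = sqrt((19/2 + 1)**2 + 964) = sqrt((21/2)**2 + 964) = sqrt(441/4 + 964) = sqrt(4297/4) = sqrt(4297)/2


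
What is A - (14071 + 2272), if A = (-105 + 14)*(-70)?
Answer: -9973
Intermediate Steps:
A = 6370 (A = -91*(-70) = 6370)
A - (14071 + 2272) = 6370 - (14071 + 2272) = 6370 - 1*16343 = 6370 - 16343 = -9973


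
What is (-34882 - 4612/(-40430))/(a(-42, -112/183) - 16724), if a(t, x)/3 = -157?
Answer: 705137324/347596925 ≈ 2.0286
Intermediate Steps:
a(t, x) = -471 (a(t, x) = 3*(-157) = -471)
(-34882 - 4612/(-40430))/(a(-42, -112/183) - 16724) = (-34882 - 4612/(-40430))/(-471 - 16724) = (-34882 - 4612*(-1/40430))/(-17195) = (-34882 + 2306/20215)*(-1/17195) = -705137324/20215*(-1/17195) = 705137324/347596925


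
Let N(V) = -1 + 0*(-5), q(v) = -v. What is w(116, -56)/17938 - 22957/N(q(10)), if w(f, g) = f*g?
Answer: 205898085/8969 ≈ 22957.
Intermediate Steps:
N(V) = -1 (N(V) = -1 + 0 = -1)
w(116, -56)/17938 - 22957/N(q(10)) = (116*(-56))/17938 - 22957/(-1) = -6496*1/17938 - 22957*(-1) = -3248/8969 + 22957 = 205898085/8969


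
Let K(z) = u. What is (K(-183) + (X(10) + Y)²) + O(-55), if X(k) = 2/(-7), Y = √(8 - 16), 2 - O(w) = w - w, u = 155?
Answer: 7305/49 - 8*I*√2/7 ≈ 149.08 - 1.6162*I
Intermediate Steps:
K(z) = 155
O(w) = 2 (O(w) = 2 - (w - w) = 2 - 1*0 = 2 + 0 = 2)
Y = 2*I*√2 (Y = √(-8) = 2*I*√2 ≈ 2.8284*I)
X(k) = -2/7 (X(k) = 2*(-⅐) = -2/7)
(K(-183) + (X(10) + Y)²) + O(-55) = (155 + (-2/7 + 2*I*√2)²) + 2 = 157 + (-2/7 + 2*I*√2)²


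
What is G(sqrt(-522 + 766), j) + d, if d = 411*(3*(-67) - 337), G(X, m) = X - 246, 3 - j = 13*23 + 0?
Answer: -221364 + 2*sqrt(61) ≈ -2.2135e+5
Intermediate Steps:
j = -296 (j = 3 - (13*23 + 0) = 3 - (299 + 0) = 3 - 1*299 = 3 - 299 = -296)
G(X, m) = -246 + X
d = -221118 (d = 411*(-201 - 337) = 411*(-538) = -221118)
G(sqrt(-522 + 766), j) + d = (-246 + sqrt(-522 + 766)) - 221118 = (-246 + sqrt(244)) - 221118 = (-246 + 2*sqrt(61)) - 221118 = -221364 + 2*sqrt(61)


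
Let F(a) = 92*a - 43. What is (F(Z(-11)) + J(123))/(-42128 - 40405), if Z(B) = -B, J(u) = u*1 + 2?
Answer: -1094/82533 ≈ -0.013255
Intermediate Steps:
J(u) = 2 + u (J(u) = u + 2 = 2 + u)
F(a) = -43 + 92*a
(F(Z(-11)) + J(123))/(-42128 - 40405) = ((-43 + 92*(-1*(-11))) + (2 + 123))/(-42128 - 40405) = ((-43 + 92*11) + 125)/(-82533) = ((-43 + 1012) + 125)*(-1/82533) = (969 + 125)*(-1/82533) = 1094*(-1/82533) = -1094/82533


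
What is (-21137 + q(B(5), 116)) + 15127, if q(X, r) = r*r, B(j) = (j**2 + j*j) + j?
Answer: 7446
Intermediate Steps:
B(j) = j + 2*j**2 (B(j) = (j**2 + j**2) + j = 2*j**2 + j = j + 2*j**2)
q(X, r) = r**2
(-21137 + q(B(5), 116)) + 15127 = (-21137 + 116**2) + 15127 = (-21137 + 13456) + 15127 = -7681 + 15127 = 7446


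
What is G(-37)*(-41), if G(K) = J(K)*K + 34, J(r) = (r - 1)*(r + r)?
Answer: 4264410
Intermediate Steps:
J(r) = 2*r*(-1 + r) (J(r) = (-1 + r)*(2*r) = 2*r*(-1 + r))
G(K) = 34 + 2*K²*(-1 + K) (G(K) = (2*K*(-1 + K))*K + 34 = 2*K²*(-1 + K) + 34 = 34 + 2*K²*(-1 + K))
G(-37)*(-41) = (34 + 2*(-37)²*(-1 - 37))*(-41) = (34 + 2*1369*(-38))*(-41) = (34 - 104044)*(-41) = -104010*(-41) = 4264410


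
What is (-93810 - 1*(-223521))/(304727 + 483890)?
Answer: 129711/788617 ≈ 0.16448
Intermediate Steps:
(-93810 - 1*(-223521))/(304727 + 483890) = (-93810 + 223521)/788617 = 129711*(1/788617) = 129711/788617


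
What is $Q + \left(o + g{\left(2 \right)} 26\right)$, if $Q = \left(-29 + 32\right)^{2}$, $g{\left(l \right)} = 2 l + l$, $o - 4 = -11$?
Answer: $158$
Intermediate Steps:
$o = -7$ ($o = 4 - 11 = -7$)
$g{\left(l \right)} = 3 l$
$Q = 9$ ($Q = 3^{2} = 9$)
$Q + \left(o + g{\left(2 \right)} 26\right) = 9 - \left(7 - 3 \cdot 2 \cdot 26\right) = 9 + \left(-7 + 6 \cdot 26\right) = 9 + \left(-7 + 156\right) = 9 + 149 = 158$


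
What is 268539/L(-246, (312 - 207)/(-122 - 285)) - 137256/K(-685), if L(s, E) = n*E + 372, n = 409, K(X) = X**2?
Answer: 17089744915807/16963891425 ≈ 1007.4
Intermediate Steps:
L(s, E) = 372 + 409*E (L(s, E) = 409*E + 372 = 372 + 409*E)
268539/L(-246, (312 - 207)/(-122 - 285)) - 137256/K(-685) = 268539/(372 + 409*((312 - 207)/(-122 - 285))) - 137256/((-685)**2) = 268539/(372 + 409*(105/(-407))) - 137256/469225 = 268539/(372 + 409*(105*(-1/407))) - 137256*1/469225 = 268539/(372 + 409*(-105/407)) - 137256/469225 = 268539/(372 - 42945/407) - 137256/469225 = 268539/(108459/407) - 137256/469225 = 268539*(407/108459) - 137256/469225 = 36431791/36153 - 137256/469225 = 17089744915807/16963891425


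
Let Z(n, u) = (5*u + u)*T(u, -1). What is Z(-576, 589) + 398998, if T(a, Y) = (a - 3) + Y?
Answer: 2466388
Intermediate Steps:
T(a, Y) = -3 + Y + a (T(a, Y) = (-3 + a) + Y = -3 + Y + a)
Z(n, u) = 6*u*(-4 + u) (Z(n, u) = (5*u + u)*(-3 - 1 + u) = (6*u)*(-4 + u) = 6*u*(-4 + u))
Z(-576, 589) + 398998 = 6*589*(-4 + 589) + 398998 = 6*589*585 + 398998 = 2067390 + 398998 = 2466388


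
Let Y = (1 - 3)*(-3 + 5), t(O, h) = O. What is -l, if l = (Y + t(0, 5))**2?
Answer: -16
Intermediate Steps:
Y = -4 (Y = -2*2 = -4)
l = 16 (l = (-4 + 0)**2 = (-4)**2 = 16)
-l = -1*16 = -16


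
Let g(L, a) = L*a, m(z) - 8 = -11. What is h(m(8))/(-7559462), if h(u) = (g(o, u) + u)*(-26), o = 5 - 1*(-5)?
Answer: -429/3779731 ≈ -0.00011350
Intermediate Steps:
m(z) = -3 (m(z) = 8 - 11 = -3)
o = 10 (o = 5 + 5 = 10)
h(u) = -286*u (h(u) = (10*u + u)*(-26) = (11*u)*(-26) = -286*u)
h(m(8))/(-7559462) = -286*(-3)/(-7559462) = 858*(-1/7559462) = -429/3779731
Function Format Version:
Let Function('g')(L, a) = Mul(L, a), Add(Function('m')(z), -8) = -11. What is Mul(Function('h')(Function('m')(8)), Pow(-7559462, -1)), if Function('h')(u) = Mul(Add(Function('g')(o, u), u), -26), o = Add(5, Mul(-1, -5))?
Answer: Rational(-429, 3779731) ≈ -0.00011350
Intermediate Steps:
Function('m')(z) = -3 (Function('m')(z) = Add(8, -11) = -3)
o = 10 (o = Add(5, 5) = 10)
Function('h')(u) = Mul(-286, u) (Function('h')(u) = Mul(Add(Mul(10, u), u), -26) = Mul(Mul(11, u), -26) = Mul(-286, u))
Mul(Function('h')(Function('m')(8)), Pow(-7559462, -1)) = Mul(Mul(-286, -3), Pow(-7559462, -1)) = Mul(858, Rational(-1, 7559462)) = Rational(-429, 3779731)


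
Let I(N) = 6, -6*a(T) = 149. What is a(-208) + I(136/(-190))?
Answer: -113/6 ≈ -18.833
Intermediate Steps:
a(T) = -149/6 (a(T) = -1/6*149 = -149/6)
a(-208) + I(136/(-190)) = -149/6 + 6 = -113/6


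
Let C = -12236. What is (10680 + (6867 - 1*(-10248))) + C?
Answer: 15559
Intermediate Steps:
(10680 + (6867 - 1*(-10248))) + C = (10680 + (6867 - 1*(-10248))) - 12236 = (10680 + (6867 + 10248)) - 12236 = (10680 + 17115) - 12236 = 27795 - 12236 = 15559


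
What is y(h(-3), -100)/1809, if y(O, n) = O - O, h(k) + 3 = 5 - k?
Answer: 0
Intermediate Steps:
h(k) = 2 - k (h(k) = -3 + (5 - k) = 2 - k)
y(O, n) = 0
y(h(-3), -100)/1809 = 0/1809 = 0*(1/1809) = 0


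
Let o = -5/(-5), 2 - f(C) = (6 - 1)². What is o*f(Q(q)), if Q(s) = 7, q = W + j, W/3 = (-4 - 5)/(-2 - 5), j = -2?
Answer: -23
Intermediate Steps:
W = 27/7 (W = 3*((-4 - 5)/(-2 - 5)) = 3*(-9/(-7)) = 3*(-9*(-⅐)) = 3*(9/7) = 27/7 ≈ 3.8571)
q = 13/7 (q = 27/7 - 2 = 13/7 ≈ 1.8571)
f(C) = -23 (f(C) = 2 - (6 - 1)² = 2 - 1*5² = 2 - 1*25 = 2 - 25 = -23)
o = 1 (o = -5*(-⅕) = 1)
o*f(Q(q)) = 1*(-23) = -23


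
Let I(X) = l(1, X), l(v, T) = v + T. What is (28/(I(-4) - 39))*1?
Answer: -⅔ ≈ -0.66667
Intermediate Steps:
l(v, T) = T + v
I(X) = 1 + X (I(X) = X + 1 = 1 + X)
(28/(I(-4) - 39))*1 = (28/((1 - 4) - 39))*1 = (28/(-3 - 39))*1 = (28/(-42))*1 = (28*(-1/42))*1 = -⅔*1 = -⅔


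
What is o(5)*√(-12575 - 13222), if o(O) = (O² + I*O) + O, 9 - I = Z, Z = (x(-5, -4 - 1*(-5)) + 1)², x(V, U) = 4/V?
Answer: 374*I*√25797/5 ≈ 12014.0*I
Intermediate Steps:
Z = 1/25 (Z = (4/(-5) + 1)² = (4*(-⅕) + 1)² = (-⅘ + 1)² = (⅕)² = 1/25 ≈ 0.040000)
I = 224/25 (I = 9 - 1*1/25 = 9 - 1/25 = 224/25 ≈ 8.9600)
o(O) = O² + 249*O/25 (o(O) = (O² + 224*O/25) + O = O² + 249*O/25)
o(5)*√(-12575 - 13222) = ((1/25)*5*(249 + 25*5))*√(-12575 - 13222) = ((1/25)*5*(249 + 125))*√(-25797) = ((1/25)*5*374)*(I*√25797) = 374*(I*√25797)/5 = 374*I*√25797/5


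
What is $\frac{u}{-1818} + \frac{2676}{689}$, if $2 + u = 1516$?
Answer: $\frac{1910911}{626301} \approx 3.0511$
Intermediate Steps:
$u = 1514$ ($u = -2 + 1516 = 1514$)
$\frac{u}{-1818} + \frac{2676}{689} = \frac{1514}{-1818} + \frac{2676}{689} = 1514 \left(- \frac{1}{1818}\right) + 2676 \cdot \frac{1}{689} = - \frac{757}{909} + \frac{2676}{689} = \frac{1910911}{626301}$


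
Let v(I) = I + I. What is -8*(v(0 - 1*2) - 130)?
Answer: 1072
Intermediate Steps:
v(I) = 2*I
-8*(v(0 - 1*2) - 130) = -8*(2*(0 - 1*2) - 130) = -8*(2*(0 - 2) - 130) = -8*(2*(-2) - 130) = -8*(-4 - 130) = -8*(-134) = 1072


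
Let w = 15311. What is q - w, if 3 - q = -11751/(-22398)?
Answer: -114293445/7466 ≈ -15309.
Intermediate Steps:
q = 18481/7466 (q = 3 - (-11751)/(-22398) = 3 - (-11751)*(-1)/22398 = 3 - 1*3917/7466 = 3 - 3917/7466 = 18481/7466 ≈ 2.4754)
q - w = 18481/7466 - 1*15311 = 18481/7466 - 15311 = -114293445/7466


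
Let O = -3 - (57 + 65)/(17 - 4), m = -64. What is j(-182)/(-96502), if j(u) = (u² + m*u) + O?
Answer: -83125/179218 ≈ -0.46382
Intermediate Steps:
O = -161/13 (O = -3 - 122/13 = -161/13 ≈ -12.385)
j(u) = -161/13 + u² - 64*u (j(u) = (u² - 64*u) - 161/13 = -161/13 + u² - 64*u)
j(-182)/(-96502) = (-161/13 + (-182)² - 64*(-182))/(-96502) = (-161/13 + 33124 + 11648)*(-1/96502) = (581875/13)*(-1/96502) = -83125/179218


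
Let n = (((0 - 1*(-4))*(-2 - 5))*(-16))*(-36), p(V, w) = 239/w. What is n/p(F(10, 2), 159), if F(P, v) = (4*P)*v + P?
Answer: -2564352/239 ≈ -10730.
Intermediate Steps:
F(P, v) = P + 4*P*v (F(P, v) = 4*P*v + P = P + 4*P*v)
n = -16128 (n = (((0 + 4)*(-7))*(-16))*(-36) = ((4*(-7))*(-16))*(-36) = -28*(-16)*(-36) = 448*(-36) = -16128)
n/p(F(10, 2), 159) = -16128/(239/159) = -16128/(239*(1/159)) = -16128/239/159 = -16128*159/239 = -2564352/239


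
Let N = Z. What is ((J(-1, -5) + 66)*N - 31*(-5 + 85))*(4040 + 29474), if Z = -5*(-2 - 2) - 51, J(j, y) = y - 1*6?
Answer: -140256090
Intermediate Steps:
J(j, y) = -6 + y (J(j, y) = y - 6 = -6 + y)
Z = -31 (Z = -5*(-4) - 51 = 20 - 51 = -31)
N = -31
((J(-1, -5) + 66)*N - 31*(-5 + 85))*(4040 + 29474) = (((-6 - 5) + 66)*(-31) - 31*(-5 + 85))*(4040 + 29474) = ((-11 + 66)*(-31) - 31*80)*33514 = (55*(-31) - 2480)*33514 = (-1705 - 2480)*33514 = -4185*33514 = -140256090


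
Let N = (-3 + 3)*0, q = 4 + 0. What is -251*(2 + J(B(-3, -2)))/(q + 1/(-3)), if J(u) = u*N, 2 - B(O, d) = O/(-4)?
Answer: -1506/11 ≈ -136.91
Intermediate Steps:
q = 4
B(O, d) = 2 + O/4 (B(O, d) = 2 - O/(-4) = 2 - O*(-1)/4 = 2 - (-1)*O/4 = 2 + O/4)
N = 0 (N = 0*0 = 0)
J(u) = 0 (J(u) = u*0 = 0)
-251*(2 + J(B(-3, -2)))/(q + 1/(-3)) = -251*(2 + 0)/(4 + 1/(-3)) = -502/(4 - ⅓) = -502/11/3 = -502*3/11 = -251*6/11 = -1506/11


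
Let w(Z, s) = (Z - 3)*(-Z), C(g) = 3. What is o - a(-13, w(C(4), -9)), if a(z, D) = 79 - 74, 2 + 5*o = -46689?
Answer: -46716/5 ≈ -9343.2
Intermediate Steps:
o = -46691/5 (o = -⅖ + (⅕)*(-46689) = -⅖ - 46689/5 = -46691/5 ≈ -9338.2)
w(Z, s) = -Z*(-3 + Z) (w(Z, s) = (-3 + Z)*(-Z) = -Z*(-3 + Z))
a(z, D) = 5
o - a(-13, w(C(4), -9)) = -46691/5 - 1*5 = -46691/5 - 5 = -46716/5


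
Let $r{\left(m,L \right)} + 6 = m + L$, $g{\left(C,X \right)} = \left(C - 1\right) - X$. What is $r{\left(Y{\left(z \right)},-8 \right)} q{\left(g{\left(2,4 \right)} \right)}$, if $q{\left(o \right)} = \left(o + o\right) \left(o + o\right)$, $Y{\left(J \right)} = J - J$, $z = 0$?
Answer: $-504$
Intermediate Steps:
$g{\left(C,X \right)} = -1 + C - X$ ($g{\left(C,X \right)} = \left(-1 + C\right) - X = -1 + C - X$)
$Y{\left(J \right)} = 0$
$q{\left(o \right)} = 4 o^{2}$ ($q{\left(o \right)} = 2 o 2 o = 4 o^{2}$)
$r{\left(m,L \right)} = -6 + L + m$ ($r{\left(m,L \right)} = -6 + \left(m + L\right) = -6 + \left(L + m\right) = -6 + L + m$)
$r{\left(Y{\left(z \right)},-8 \right)} q{\left(g{\left(2,4 \right)} \right)} = \left(-6 - 8 + 0\right) 4 \left(-1 + 2 - 4\right)^{2} = - 14 \cdot 4 \left(-1 + 2 - 4\right)^{2} = - 14 \cdot 4 \left(-3\right)^{2} = - 14 \cdot 4 \cdot 9 = \left(-14\right) 36 = -504$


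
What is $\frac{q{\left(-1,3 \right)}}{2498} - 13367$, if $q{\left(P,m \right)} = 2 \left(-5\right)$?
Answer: $- \frac{16695388}{1249} \approx -13367.0$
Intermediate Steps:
$q{\left(P,m \right)} = -10$
$\frac{q{\left(-1,3 \right)}}{2498} - 13367 = - \frac{10}{2498} - 13367 = \left(-10\right) \frac{1}{2498} - 13367 = - \frac{5}{1249} - 13367 = - \frac{16695388}{1249}$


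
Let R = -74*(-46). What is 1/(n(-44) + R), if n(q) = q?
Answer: 1/3360 ≈ 0.00029762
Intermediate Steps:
R = 3404
1/(n(-44) + R) = 1/(-44 + 3404) = 1/3360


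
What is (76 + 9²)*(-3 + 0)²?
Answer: 1413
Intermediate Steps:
(76 + 9²)*(-3 + 0)² = (76 + 81)*(-3)² = 157*9 = 1413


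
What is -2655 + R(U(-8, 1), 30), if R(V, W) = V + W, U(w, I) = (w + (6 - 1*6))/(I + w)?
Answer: -18367/7 ≈ -2623.9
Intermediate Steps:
U(w, I) = w/(I + w) (U(w, I) = (w + (6 - 6))/(I + w) = (w + 0)/(I + w) = w/(I + w))
-2655 + R(U(-8, 1), 30) = -2655 + (-8/(1 - 8) + 30) = -2655 + (-8/(-7) + 30) = -2655 + (-8*(-⅐) + 30) = -2655 + (8/7 + 30) = -2655 + 218/7 = -18367/7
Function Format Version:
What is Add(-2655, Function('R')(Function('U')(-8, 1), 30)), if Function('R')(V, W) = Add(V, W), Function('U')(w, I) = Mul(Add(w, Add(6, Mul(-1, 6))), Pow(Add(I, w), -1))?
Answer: Rational(-18367, 7) ≈ -2623.9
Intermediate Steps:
Function('U')(w, I) = Mul(w, Pow(Add(I, w), -1)) (Function('U')(w, I) = Mul(Add(w, Add(6, -6)), Pow(Add(I, w), -1)) = Mul(Add(w, 0), Pow(Add(I, w), -1)) = Mul(w, Pow(Add(I, w), -1)))
Add(-2655, Function('R')(Function('U')(-8, 1), 30)) = Add(-2655, Add(Mul(-8, Pow(Add(1, -8), -1)), 30)) = Add(-2655, Add(Mul(-8, Pow(-7, -1)), 30)) = Add(-2655, Add(Mul(-8, Rational(-1, 7)), 30)) = Add(-2655, Add(Rational(8, 7), 30)) = Add(-2655, Rational(218, 7)) = Rational(-18367, 7)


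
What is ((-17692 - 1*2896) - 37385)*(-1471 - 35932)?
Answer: 2168364119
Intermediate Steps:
((-17692 - 1*2896) - 37385)*(-1471 - 35932) = ((-17692 - 2896) - 37385)*(-37403) = (-20588 - 37385)*(-37403) = -57973*(-37403) = 2168364119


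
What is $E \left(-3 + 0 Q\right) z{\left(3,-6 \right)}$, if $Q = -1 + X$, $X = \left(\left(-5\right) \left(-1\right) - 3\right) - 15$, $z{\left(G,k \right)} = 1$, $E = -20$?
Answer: $60$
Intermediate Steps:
$X = -13$ ($X = \left(5 - 3\right) - 15 = 2 - 15 = -13$)
$Q = -14$ ($Q = -1 - 13 = -14$)
$E \left(-3 + 0 Q\right) z{\left(3,-6 \right)} = - 20 \left(-3 + 0 \left(-14\right)\right) 1 = - 20 \left(-3 + 0\right) 1 = \left(-20\right) \left(-3\right) 1 = 60 \cdot 1 = 60$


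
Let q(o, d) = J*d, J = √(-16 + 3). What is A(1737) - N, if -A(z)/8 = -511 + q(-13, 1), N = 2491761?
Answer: -2487673 - 8*I*√13 ≈ -2.4877e+6 - 28.844*I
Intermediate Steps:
J = I*√13 (J = √(-13) = I*√13 ≈ 3.6056*I)
q(o, d) = I*d*√13 (q(o, d) = (I*√13)*d = I*d*√13)
A(z) = 4088 - 8*I*√13 (A(z) = -8*(-511 + I*1*√13) = -8*(-511 + I*√13) = 4088 - 8*I*√13)
A(1737) - N = (4088 - 8*I*√13) - 1*2491761 = (4088 - 8*I*√13) - 2491761 = -2487673 - 8*I*√13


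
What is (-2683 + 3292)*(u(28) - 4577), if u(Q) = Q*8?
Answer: -2650977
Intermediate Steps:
u(Q) = 8*Q
(-2683 + 3292)*(u(28) - 4577) = (-2683 + 3292)*(8*28 - 4577) = 609*(224 - 4577) = 609*(-4353) = -2650977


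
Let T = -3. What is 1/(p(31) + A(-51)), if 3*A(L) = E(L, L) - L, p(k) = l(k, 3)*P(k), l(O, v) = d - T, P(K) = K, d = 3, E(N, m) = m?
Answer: 1/186 ≈ 0.0053763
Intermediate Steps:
l(O, v) = 6 (l(O, v) = 3 - 1*(-3) = 3 + 3 = 6)
p(k) = 6*k
A(L) = 0 (A(L) = (L - L)/3 = (⅓)*0 = 0)
1/(p(31) + A(-51)) = 1/(6*31 + 0) = 1/(186 + 0) = 1/186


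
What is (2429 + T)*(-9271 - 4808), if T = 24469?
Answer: -378696942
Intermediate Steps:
(2429 + T)*(-9271 - 4808) = (2429 + 24469)*(-9271 - 4808) = 26898*(-14079) = -378696942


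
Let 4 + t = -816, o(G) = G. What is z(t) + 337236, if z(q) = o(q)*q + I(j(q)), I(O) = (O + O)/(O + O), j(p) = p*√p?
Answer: 1009637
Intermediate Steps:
j(p) = p^(3/2)
I(O) = 1 (I(O) = (2*O)/((2*O)) = (2*O)*(1/(2*O)) = 1)
t = -820 (t = -4 - 816 = -820)
z(q) = 1 + q² (z(q) = q*q + 1 = q² + 1 = 1 + q²)
z(t) + 337236 = (1 + (-820)²) + 337236 = (1 + 672400) + 337236 = 672401 + 337236 = 1009637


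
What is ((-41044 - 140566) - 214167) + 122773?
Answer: -273004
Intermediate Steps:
((-41044 - 140566) - 214167) + 122773 = (-181610 - 214167) + 122773 = -395777 + 122773 = -273004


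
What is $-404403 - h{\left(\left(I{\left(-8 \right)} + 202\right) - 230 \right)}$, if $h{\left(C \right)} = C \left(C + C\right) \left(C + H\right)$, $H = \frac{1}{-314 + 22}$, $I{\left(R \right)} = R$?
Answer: $- \frac{22708995}{73} \approx -3.1108 \cdot 10^{5}$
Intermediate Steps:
$H = - \frac{1}{292}$ ($H = \frac{1}{-292} = - \frac{1}{292} \approx -0.0034247$)
$h{\left(C \right)} = 2 C^{2} \left(- \frac{1}{292} + C\right)$ ($h{\left(C \right)} = C \left(C + C\right) \left(C - \frac{1}{292}\right) = C 2 C \left(- \frac{1}{292} + C\right) = 2 C^{2} \left(- \frac{1}{292} + C\right)$)
$-404403 - h{\left(\left(I{\left(-8 \right)} + 202\right) - 230 \right)} = -404403 - \frac{\left(\left(-8 + 202\right) - 230\right)^{2} \left(-1 + 292 \left(\left(-8 + 202\right) - 230\right)\right)}{146} = -404403 - \frac{\left(194 - 230\right)^{2} \left(-1 + 292 \left(194 - 230\right)\right)}{146} = -404403 - \frac{\left(-36\right)^{2} \left(-1 + 292 \left(-36\right)\right)}{146} = -404403 - \frac{1}{146} \cdot 1296 \left(-1 - 10512\right) = -404403 - \frac{1}{146} \cdot 1296 \left(-10513\right) = -404403 - - \frac{6812424}{73} = -404403 + \frac{6812424}{73} = - \frac{22708995}{73}$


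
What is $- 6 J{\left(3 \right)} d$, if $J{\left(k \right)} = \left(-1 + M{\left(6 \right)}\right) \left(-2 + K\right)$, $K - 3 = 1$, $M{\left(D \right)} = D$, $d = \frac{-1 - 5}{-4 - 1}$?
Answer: $-72$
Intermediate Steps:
$d = \frac{6}{5}$ ($d = - \frac{6}{-5} = \left(-6\right) \left(- \frac{1}{5}\right) = \frac{6}{5} \approx 1.2$)
$K = 4$ ($K = 3 + 1 = 4$)
$J{\left(k \right)} = 10$ ($J{\left(k \right)} = \left(-1 + 6\right) \left(-2 + 4\right) = 5 \cdot 2 = 10$)
$- 6 J{\left(3 \right)} d = \left(-6\right) 10 \cdot \frac{6}{5} = \left(-60\right) \frac{6}{5} = -72$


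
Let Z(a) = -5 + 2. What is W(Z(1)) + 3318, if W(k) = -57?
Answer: 3261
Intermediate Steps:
Z(a) = -3
W(Z(1)) + 3318 = -57 + 3318 = 3261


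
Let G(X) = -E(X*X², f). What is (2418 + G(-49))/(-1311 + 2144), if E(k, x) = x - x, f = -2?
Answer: 2418/833 ≈ 2.9028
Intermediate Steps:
E(k, x) = 0
G(X) = 0 (G(X) = -1*0 = 0)
(2418 + G(-49))/(-1311 + 2144) = (2418 + 0)/(-1311 + 2144) = 2418/833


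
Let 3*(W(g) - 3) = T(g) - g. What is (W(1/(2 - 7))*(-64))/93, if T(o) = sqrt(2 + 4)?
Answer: -2944/1395 - 64*sqrt(6)/279 ≈ -2.6723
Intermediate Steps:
T(o) = sqrt(6)
W(g) = 3 - g/3 + sqrt(6)/3 (W(g) = 3 + (sqrt(6) - g)/3 = 3 + (-g/3 + sqrt(6)/3) = 3 - g/3 + sqrt(6)/3)
(W(1/(2 - 7))*(-64))/93 = ((3 - 1/(3*(2 - 7)) + sqrt(6)/3)*(-64))/93 = ((3 - 1/3/(-5) + sqrt(6)/3)*(-64))*(1/93) = ((3 - 1/3*(-1/5) + sqrt(6)/3)*(-64))*(1/93) = ((3 + 1/15 + sqrt(6)/3)*(-64))*(1/93) = ((46/15 + sqrt(6)/3)*(-64))*(1/93) = (-2944/15 - 64*sqrt(6)/3)*(1/93) = -2944/1395 - 64*sqrt(6)/279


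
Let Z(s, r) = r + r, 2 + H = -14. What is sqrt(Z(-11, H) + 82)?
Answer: 5*sqrt(2) ≈ 7.0711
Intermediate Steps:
H = -16 (H = -2 - 14 = -16)
Z(s, r) = 2*r
sqrt(Z(-11, H) + 82) = sqrt(2*(-16) + 82) = sqrt(-32 + 82) = sqrt(50) = 5*sqrt(2)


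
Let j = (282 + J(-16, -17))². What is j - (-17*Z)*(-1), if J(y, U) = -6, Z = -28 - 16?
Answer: 76924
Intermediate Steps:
Z = -44
j = 76176 (j = (282 - 6)² = 276² = 76176)
j - (-17*Z)*(-1) = 76176 - (-17*(-44))*(-1) = 76176 - 748*(-1) = 76176 - 1*(-748) = 76176 + 748 = 76924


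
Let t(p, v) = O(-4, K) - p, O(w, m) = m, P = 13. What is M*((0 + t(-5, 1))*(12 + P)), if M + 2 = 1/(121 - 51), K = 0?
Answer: -3475/14 ≈ -248.21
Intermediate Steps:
M = -139/70 (M = -2 + 1/(121 - 51) = -2 + 1/70 = -139/70 ≈ -1.9857)
t(p, v) = -p (t(p, v) = 0 - p = -p)
M*((0 + t(-5, 1))*(12 + P)) = -139*(0 - 1*(-5))*(12 + 13)/70 = -139*(0 + 5)*25/70 = -139*25/14 = -139/70*125 = -3475/14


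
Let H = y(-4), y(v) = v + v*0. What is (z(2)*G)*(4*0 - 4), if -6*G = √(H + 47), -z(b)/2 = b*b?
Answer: -16*√43/3 ≈ -34.973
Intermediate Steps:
y(v) = v (y(v) = v + 0 = v)
H = -4
z(b) = -2*b² (z(b) = -2*b*b = -2*b²)
G = -√43/6 (G = -√(-4 + 47)/6 = -√43/6 ≈ -1.0929)
(z(2)*G)*(4*0 - 4) = ((-2*2²)*(-√43/6))*(4*0 - 4) = ((-2*4)*(-√43/6))*(0 - 4) = -(-4)*√43/3*(-4) = (4*√43/3)*(-4) = -16*√43/3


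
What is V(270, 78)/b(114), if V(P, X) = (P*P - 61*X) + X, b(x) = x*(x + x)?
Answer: 1895/722 ≈ 2.6247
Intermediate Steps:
b(x) = 2*x**2 (b(x) = x*(2*x) = 2*x**2)
V(P, X) = P**2 - 60*X (V(P, X) = (P**2 - 61*X) + X = P**2 - 60*X)
V(270, 78)/b(114) = (270**2 - 60*78)/((2*114**2)) = (72900 - 4680)/((2*12996)) = 68220/25992 = 68220*(1/25992) = 1895/722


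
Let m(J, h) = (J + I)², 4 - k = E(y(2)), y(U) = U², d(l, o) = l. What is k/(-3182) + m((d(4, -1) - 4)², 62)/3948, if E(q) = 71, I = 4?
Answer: 78857/3140634 ≈ 0.025109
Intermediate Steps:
k = -67 (k = 4 - 1*71 = 4 - 71 = -67)
m(J, h) = (4 + J)² (m(J, h) = (J + 4)² = (4 + J)²)
k/(-3182) + m((d(4, -1) - 4)², 62)/3948 = -67/(-3182) + (4 + (4 - 4)²)²/3948 = -67*(-1/3182) + (4 + 0²)²*(1/3948) = 67/3182 + (4 + 0)²*(1/3948) = 67/3182 + 4²*(1/3948) = 67/3182 + 16*(1/3948) = 67/3182 + 4/987 = 78857/3140634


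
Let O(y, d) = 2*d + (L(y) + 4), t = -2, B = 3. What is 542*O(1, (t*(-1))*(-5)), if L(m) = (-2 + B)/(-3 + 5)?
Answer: -8401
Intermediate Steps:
L(m) = ½ (L(m) = (-2 + 3)/(-3 + 5) = 1/2 = 1*(½) = ½)
O(y, d) = 9/2 + 2*d (O(y, d) = 2*d + (½ + 4) = 2*d + 9/2 = 9/2 + 2*d)
542*O(1, (t*(-1))*(-5)) = 542*(9/2 + 2*(-2*(-1)*(-5))) = 542*(9/2 + 2*(2*(-5))) = 542*(9/2 + 2*(-10)) = 542*(9/2 - 20) = 542*(-31/2) = -8401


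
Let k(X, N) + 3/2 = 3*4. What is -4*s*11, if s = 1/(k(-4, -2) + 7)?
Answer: -88/35 ≈ -2.5143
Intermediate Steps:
k(X, N) = 21/2 (k(X, N) = -3/2 + 3*4 = -3/2 + 12 = 21/2)
s = 2/35 (s = 1/(21/2 + 7) = 1/(35/2) = 2/35 ≈ 0.057143)
-4*s*11 = -4*2/35*11 = -8/35*11 = -88/35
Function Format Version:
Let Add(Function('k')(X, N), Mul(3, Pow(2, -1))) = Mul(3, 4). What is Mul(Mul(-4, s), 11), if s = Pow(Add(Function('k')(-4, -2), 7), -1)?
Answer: Rational(-88, 35) ≈ -2.5143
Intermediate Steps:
Function('k')(X, N) = Rational(21, 2) (Function('k')(X, N) = Add(Rational(-3, 2), Mul(3, 4)) = Add(Rational(-3, 2), 12) = Rational(21, 2))
s = Rational(2, 35) (s = Pow(Add(Rational(21, 2), 7), -1) = Pow(Rational(35, 2), -1) = Rational(2, 35) ≈ 0.057143)
Mul(Mul(-4, s), 11) = Mul(Mul(-4, Rational(2, 35)), 11) = Mul(Rational(-8, 35), 11) = Rational(-88, 35)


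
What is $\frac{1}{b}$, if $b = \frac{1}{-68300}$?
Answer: $-68300$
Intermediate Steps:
$b = - \frac{1}{68300} \approx -1.4641 \cdot 10^{-5}$
$\frac{1}{b} = \frac{1}{- \frac{1}{68300}} = -68300$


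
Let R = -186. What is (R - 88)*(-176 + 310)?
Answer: -36716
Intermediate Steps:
(R - 88)*(-176 + 310) = (-186 - 88)*(-176 + 310) = -274*134 = -36716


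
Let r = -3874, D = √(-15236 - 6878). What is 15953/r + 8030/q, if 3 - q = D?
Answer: -259603559/85704502 + 8030*I*√22114/22123 ≈ -3.0291 + 53.977*I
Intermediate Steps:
D = I*√22114 (D = √(-22114) = I*√22114 ≈ 148.71*I)
q = 3 - I*√22114 ≈ 3.0 - 148.71*I
15953/r + 8030/q = 15953/(-3874) + 8030/(3 - I*√22114) = 15953*(-1/3874) + 8030/(3 - I*√22114) = -15953/3874 + 8030/(3 - I*√22114)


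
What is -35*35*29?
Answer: -35525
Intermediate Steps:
-35*35*29 = -1225*29 = -35525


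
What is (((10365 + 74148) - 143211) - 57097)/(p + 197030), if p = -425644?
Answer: 115795/228614 ≈ 0.50651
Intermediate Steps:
(((10365 + 74148) - 143211) - 57097)/(p + 197030) = (((10365 + 74148) - 143211) - 57097)/(-425644 + 197030) = ((84513 - 143211) - 57097)/(-228614) = (-58698 - 57097)*(-1/228614) = -115795*(-1/228614) = 115795/228614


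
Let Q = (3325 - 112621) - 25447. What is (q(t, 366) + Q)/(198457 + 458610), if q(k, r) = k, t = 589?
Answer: -134154/657067 ≈ -0.20417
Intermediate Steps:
Q = -134743 (Q = -109296 - 25447 = -134743)
(q(t, 366) + Q)/(198457 + 458610) = (589 - 134743)/(198457 + 458610) = -134154/657067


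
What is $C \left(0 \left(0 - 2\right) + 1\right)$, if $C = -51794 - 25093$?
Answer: $-76887$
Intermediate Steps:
$C = -76887$
$C \left(0 \left(0 - 2\right) + 1\right) = - 76887 \left(0 \left(0 - 2\right) + 1\right) = - 76887 \left(0 \left(-2\right) + 1\right) = - 76887 \left(0 + 1\right) = \left(-76887\right) 1 = -76887$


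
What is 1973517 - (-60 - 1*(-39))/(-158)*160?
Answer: 155906163/79 ≈ 1.9735e+6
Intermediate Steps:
1973517 - (-60 - 1*(-39))/(-158)*160 = 1973517 - (-(-60 + 39)/158)*160 = 1973517 - (-1/158*(-21))*160 = 1973517 - 21*160/158 = 1973517 - 1*1680/79 = 1973517 - 1680/79 = 155906163/79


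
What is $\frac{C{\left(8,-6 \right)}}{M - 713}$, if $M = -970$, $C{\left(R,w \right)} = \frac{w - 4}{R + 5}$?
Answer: $\frac{10}{21879} \approx 0.00045706$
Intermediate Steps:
$C{\left(R,w \right)} = \frac{-4 + w}{5 + R}$
$\frac{C{\left(8,-6 \right)}}{M - 713} = \frac{\frac{1}{5 + 8} \left(-4 - 6\right)}{-970 - 713} = \frac{\frac{1}{13} \left(-10\right)}{-1683} = - \frac{\frac{1}{13} \left(-10\right)}{1683} = \left(- \frac{1}{1683}\right) \left(- \frac{10}{13}\right) = \frac{10}{21879}$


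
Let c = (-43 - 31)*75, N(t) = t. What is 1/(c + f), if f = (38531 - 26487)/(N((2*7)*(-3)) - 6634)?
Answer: -1669/9265961 ≈ -0.00018012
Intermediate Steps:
c = -5550 (c = -74*75 = -5550)
f = -3011/1669 (f = (38531 - 26487)/((2*7)*(-3) - 6634) = 12044/(14*(-3) - 6634) = 12044/(-42 - 6634) = 12044/(-6676) = 12044*(-1/6676) = -3011/1669 ≈ -1.8041)
1/(c + f) = 1/(-5550 - 3011/1669) = 1/(-9265961/1669) = -1669/9265961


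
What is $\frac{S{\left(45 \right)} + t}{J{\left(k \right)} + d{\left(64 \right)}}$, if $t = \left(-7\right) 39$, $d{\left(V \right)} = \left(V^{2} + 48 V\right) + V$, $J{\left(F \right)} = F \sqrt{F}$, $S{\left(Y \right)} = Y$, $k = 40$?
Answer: $- \frac{2147}{68018} + \frac{95 \sqrt{10}}{272072} \approx -0.030461$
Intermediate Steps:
$J{\left(F \right)} = F^{\frac{3}{2}}$
$d{\left(V \right)} = V^{2} + 49 V$
$t = -273$
$\frac{S{\left(45 \right)} + t}{J{\left(k \right)} + d{\left(64 \right)}} = \frac{45 - 273}{40^{\frac{3}{2}} + 64 \left(49 + 64\right)} = - \frac{228}{80 \sqrt{10} + 64 \cdot 113} = - \frac{228}{80 \sqrt{10} + 7232} = - \frac{228}{7232 + 80 \sqrt{10}}$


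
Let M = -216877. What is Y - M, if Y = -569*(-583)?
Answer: 548604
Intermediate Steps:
Y = 331727
Y - M = 331727 - 1*(-216877) = 331727 + 216877 = 548604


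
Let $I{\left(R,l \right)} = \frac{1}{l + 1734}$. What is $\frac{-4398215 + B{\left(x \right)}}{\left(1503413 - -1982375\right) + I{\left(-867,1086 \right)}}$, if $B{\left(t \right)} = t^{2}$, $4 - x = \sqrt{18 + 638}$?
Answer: $- \frac{12401071260}{9829922161} - \frac{90240 \sqrt{41}}{9829922161} \approx -1.2616$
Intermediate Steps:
$I{\left(R,l \right)} = \frac{1}{1734 + l}$
$x = 4 - 4 \sqrt{41}$ ($x = 4 - \sqrt{18 + 638} = 4 - \sqrt{656} = 4 - 4 \sqrt{41} \approx -21.612$)
$\frac{-4398215 + B{\left(x \right)}}{\left(1503413 - -1982375\right) + I{\left(-867,1086 \right)}} = \frac{-4398215 + \left(4 - 4 \sqrt{41}\right)^{2}}{\left(1503413 - -1982375\right) + \frac{1}{1734 + 1086}} = \frac{-4398215 + \left(4 - 4 \sqrt{41}\right)^{2}}{\left(1503413 + 1982375\right) + \frac{1}{2820}} = \frac{-4398215 + \left(4 - 4 \sqrt{41}\right)^{2}}{3485788 + \frac{1}{2820}} = \frac{-4398215 + \left(4 - 4 \sqrt{41}\right)^{2}}{\frac{9829922161}{2820}} = \left(-4398215 + \left(4 - 4 \sqrt{41}\right)^{2}\right) \frac{2820}{9829922161} = - \frac{12402966300}{9829922161} + \frac{2820 \left(4 - 4 \sqrt{41}\right)^{2}}{9829922161}$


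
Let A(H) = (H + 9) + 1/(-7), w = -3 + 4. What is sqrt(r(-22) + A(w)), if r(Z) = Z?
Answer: I*sqrt(595)/7 ≈ 3.4847*I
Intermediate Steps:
w = 1
A(H) = 62/7 + H (A(H) = (9 + H) - 1/7 = 62/7 + H)
sqrt(r(-22) + A(w)) = sqrt(-22 + (62/7 + 1)) = sqrt(-22 + 69/7) = sqrt(-85/7) = I*sqrt(595)/7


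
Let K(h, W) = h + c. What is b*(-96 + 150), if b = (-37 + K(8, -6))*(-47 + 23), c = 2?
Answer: 34992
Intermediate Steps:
K(h, W) = 2 + h (K(h, W) = h + 2 = 2 + h)
b = 648 (b = (-37 + (2 + 8))*(-47 + 23) = (-37 + 10)*(-24) = -27*(-24) = 648)
b*(-96 + 150) = 648*(-96 + 150) = 648*54 = 34992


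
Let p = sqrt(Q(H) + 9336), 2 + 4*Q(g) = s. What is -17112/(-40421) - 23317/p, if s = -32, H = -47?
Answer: 17112/40421 - 3331*sqrt(37310)/2665 ≈ -241.01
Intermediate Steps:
Q(g) = -17/2 (Q(g) = -1/2 + (1/4)*(-32) = -1/2 - 8 = -17/2)
p = sqrt(37310)/2 (p = sqrt(-17/2 + 9336) = sqrt(18655/2) = sqrt(37310)/2 ≈ 96.579)
-17112/(-40421) - 23317/p = -17112/(-40421) - 23317*sqrt(37310)/18655 = -17112*(-1/40421) - 3331*sqrt(37310)/2665 = 17112/40421 - 3331*sqrt(37310)/2665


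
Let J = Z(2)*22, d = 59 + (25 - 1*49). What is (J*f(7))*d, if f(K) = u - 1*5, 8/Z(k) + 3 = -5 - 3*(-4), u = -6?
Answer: -16940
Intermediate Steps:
d = 35 (d = 59 + (25 - 49) = 59 - 24 = 35)
Z(k) = 2 (Z(k) = 8/(-3 + (-5 - 3*(-4))) = 8/(-3 + (-5 + 12)) = 8/(-3 + 7) = 8/4 = 8*(¼) = 2)
f(K) = -11 (f(K) = -6 - 1*5 = -6 - 5 = -11)
J = 44 (J = 2*22 = 44)
(J*f(7))*d = (44*(-11))*35 = -484*35 = -16940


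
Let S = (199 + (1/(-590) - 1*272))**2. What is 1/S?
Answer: 348100/1855111041 ≈ 0.00018764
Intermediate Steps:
S = 1855111041/348100 (S = (199 + (-1/590 - 272))**2 = (199 - 160481/590)**2 = (-43071/590)**2 = 1855111041/348100 ≈ 5329.3)
1/S = 1/(1855111041/348100) = 348100/1855111041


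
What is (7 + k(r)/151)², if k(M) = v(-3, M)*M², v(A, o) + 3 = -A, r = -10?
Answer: 49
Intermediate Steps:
v(A, o) = -3 - A
k(M) = 0 (k(M) = (-3 - 1*(-3))*M² = (-3 + 3)*M² = 0*M² = 0)
(7 + k(r)/151)² = (7 + 0/151)² = (7 + 0*(1/151))² = (7 + 0)² = 7² = 49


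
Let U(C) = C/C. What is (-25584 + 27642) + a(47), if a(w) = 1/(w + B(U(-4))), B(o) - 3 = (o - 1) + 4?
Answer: 111133/54 ≈ 2058.0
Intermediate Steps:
U(C) = 1
B(o) = 6 + o (B(o) = 3 + ((o - 1) + 4) = 3 + ((-1 + o) + 4) = 3 + (3 + o) = 6 + o)
a(w) = 1/(7 + w) (a(w) = 1/(w + (6 + 1)) = 1/(w + 7) = 1/(7 + w))
(-25584 + 27642) + a(47) = (-25584 + 27642) + 1/(7 + 47) = 2058 + 1/54 = 111133/54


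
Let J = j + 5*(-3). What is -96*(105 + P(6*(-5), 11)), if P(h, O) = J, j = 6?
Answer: -9216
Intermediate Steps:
J = -9 (J = 6 + 5*(-3) = 6 - 15 = -9)
P(h, O) = -9
-96*(105 + P(6*(-5), 11)) = -96*(105 - 9) = -96*96 = -9216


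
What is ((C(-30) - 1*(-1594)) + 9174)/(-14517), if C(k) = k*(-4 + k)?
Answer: -11788/14517 ≈ -0.81201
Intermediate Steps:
((C(-30) - 1*(-1594)) + 9174)/(-14517) = ((-30*(-4 - 30) - 1*(-1594)) + 9174)/(-14517) = ((-30*(-34) + 1594) + 9174)*(-1/14517) = ((1020 + 1594) + 9174)*(-1/14517) = (2614 + 9174)*(-1/14517) = 11788*(-1/14517) = -11788/14517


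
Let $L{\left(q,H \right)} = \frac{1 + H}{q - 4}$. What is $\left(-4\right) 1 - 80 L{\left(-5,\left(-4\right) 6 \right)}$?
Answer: $- \frac{1876}{9} \approx -208.44$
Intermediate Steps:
$L{\left(q,H \right)} = \frac{1 + H}{-4 + q}$
$\left(-4\right) 1 - 80 L{\left(-5,\left(-4\right) 6 \right)} = \left(-4\right) 1 - 80 \frac{1 - 24}{-4 - 5} = -4 - 80 \frac{1 - 24}{-9} = -4 - 80 \left(\left(- \frac{1}{9}\right) \left(-23\right)\right) = -4 - \frac{1840}{9} = - \frac{1876}{9}$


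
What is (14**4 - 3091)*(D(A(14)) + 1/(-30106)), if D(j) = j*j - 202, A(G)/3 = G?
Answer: 1661178295575/30106 ≈ 5.5178e+7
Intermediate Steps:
A(G) = 3*G
D(j) = -202 + j**2 (D(j) = j**2 - 202 = -202 + j**2)
(14**4 - 3091)*(D(A(14)) + 1/(-30106)) = (14**4 - 3091)*((-202 + (3*14)**2) + 1/(-30106)) = (38416 - 3091)*((-202 + 42**2) - 1/30106) = 35325*((-202 + 1764) - 1/30106) = 35325*(1562 - 1/30106) = 35325*(47025571/30106) = 1661178295575/30106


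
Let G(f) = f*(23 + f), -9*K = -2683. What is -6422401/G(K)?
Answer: -520214481/7753870 ≈ -67.091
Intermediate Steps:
K = 2683/9 (K = -⅑*(-2683) = 2683/9 ≈ 298.11)
-6422401/G(K) = -6422401*9/(2683*(23 + 2683/9)) = -6422401/((2683/9)*(2890/9)) = -6422401/7753870/81 = -6422401*81/7753870 = -520214481/7753870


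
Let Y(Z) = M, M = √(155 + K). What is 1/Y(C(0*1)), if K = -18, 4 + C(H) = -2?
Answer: √137/137 ≈ 0.085436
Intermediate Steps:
C(H) = -6 (C(H) = -4 - 2 = -6)
M = √137 (M = √(155 - 18) = √137 ≈ 11.705)
Y(Z) = √137
1/Y(C(0*1)) = 1/(√137) = √137/137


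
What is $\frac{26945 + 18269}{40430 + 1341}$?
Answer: $\frac{45214}{41771} \approx 1.0824$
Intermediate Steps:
$\frac{26945 + 18269}{40430 + 1341} = \frac{45214}{41771}$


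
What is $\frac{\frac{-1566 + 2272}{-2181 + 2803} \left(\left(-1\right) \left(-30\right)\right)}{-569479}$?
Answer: $- \frac{10590}{177107969} \approx -5.9794 \cdot 10^{-5}$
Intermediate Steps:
$\frac{\frac{-1566 + 2272}{-2181 + 2803} \left(\left(-1\right) \left(-30\right)\right)}{-569479} = \frac{706}{622} \cdot 30 \left(- \frac{1}{569479}\right) = 706 \cdot \frac{1}{622} \cdot 30 \left(- \frac{1}{569479}\right) = \frac{353}{311} \cdot 30 \left(- \frac{1}{569479}\right) = \frac{10590}{311} \left(- \frac{1}{569479}\right) = - \frac{10590}{177107969}$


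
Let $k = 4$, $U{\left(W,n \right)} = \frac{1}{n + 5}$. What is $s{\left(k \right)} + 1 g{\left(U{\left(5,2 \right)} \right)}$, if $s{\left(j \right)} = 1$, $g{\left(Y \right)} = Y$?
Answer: $\frac{8}{7} \approx 1.1429$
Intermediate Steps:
$U{\left(W,n \right)} = \frac{1}{5 + n}$
$s{\left(k \right)} + 1 g{\left(U{\left(5,2 \right)} \right)} = 1 + 1 \frac{1}{5 + 2} = 1 + 1 \cdot \frac{1}{7} = 1 + \frac{1}{7} = \frac{8}{7}$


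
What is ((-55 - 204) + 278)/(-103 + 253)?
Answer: 19/150 ≈ 0.12667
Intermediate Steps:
((-55 - 204) + 278)/(-103 + 253) = (-259 + 278)/150 = 19*(1/150) = 19/150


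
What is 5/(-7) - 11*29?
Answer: -2238/7 ≈ -319.71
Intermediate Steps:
5/(-7) - 11*29 = 5*(-⅐) - 319 = -5/7 - 319 = -2238/7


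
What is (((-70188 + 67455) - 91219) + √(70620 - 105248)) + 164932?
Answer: 70980 + 2*I*√8657 ≈ 70980.0 + 186.09*I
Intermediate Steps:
(((-70188 + 67455) - 91219) + √(70620 - 105248)) + 164932 = ((-2733 - 91219) + √(-34628)) + 164932 = (-93952 + 2*I*√8657) + 164932 = 70980 + 2*I*√8657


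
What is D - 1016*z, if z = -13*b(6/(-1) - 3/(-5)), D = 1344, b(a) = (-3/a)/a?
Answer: -3608/243 ≈ -14.848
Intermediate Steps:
b(a) = -3/a**2
z = 325/243 (z = -(-39)/(6/(-1) - 3/(-5))**2 = -(-39)/(6*(-1) - 3*(-1/5))**2 = -(-39)/(-6 + 3/5)**2 = -(-39)/(-27/5)**2 = -(-39)*25/729 = -13*(-25/243) = 325/243 ≈ 1.3374)
D - 1016*z = 1344 - 1016*325/243 = 1344 - 330200/243 = -3608/243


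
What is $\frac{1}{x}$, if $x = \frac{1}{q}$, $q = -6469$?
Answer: $-6469$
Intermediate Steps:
$x = - \frac{1}{6469}$ ($x = \frac{1}{-6469} = - \frac{1}{6469} \approx -0.00015458$)
$\frac{1}{x} = \frac{1}{- \frac{1}{6469}} = -6469$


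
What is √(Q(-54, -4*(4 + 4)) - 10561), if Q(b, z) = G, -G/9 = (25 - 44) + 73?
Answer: I*√11047 ≈ 105.1*I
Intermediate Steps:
G = -486 (G = -9*((25 - 44) + 73) = -9*(-19 + 73) = -9*54 = -486)
Q(b, z) = -486
√(Q(-54, -4*(4 + 4)) - 10561) = √(-486 - 10561) = √(-11047) = I*√11047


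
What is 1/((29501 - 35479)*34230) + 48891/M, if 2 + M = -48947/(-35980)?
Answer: -13331810286407119/174410361860 ≈ -76439.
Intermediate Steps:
M = -23013/35980 (M = -2 - 48947/(-35980) = -2 - 48947*(-1/35980) = -2 + 48947/35980 = -23013/35980 ≈ -0.63961)
1/((29501 - 35479)*34230) + 48891/M = 1/((29501 - 35479)*34230) + 48891/(-23013/35980) = (1/34230)/(-5978) + 48891*(-35980/23013) = -1/5978*1/34230 - 586366060/7671 = -1/204626940 - 586366060/7671 = -13331810286407119/174410361860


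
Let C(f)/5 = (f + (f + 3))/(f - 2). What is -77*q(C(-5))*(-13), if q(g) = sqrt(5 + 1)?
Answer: 1001*sqrt(6) ≈ 2451.9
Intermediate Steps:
C(f) = 5*(3 + 2*f)/(-2 + f) (C(f) = 5*((f + (f + 3))/(f - 2)) = 5*((f + (3 + f))/(-2 + f)) = 5*((3 + 2*f)/(-2 + f)) = 5*(3 + 2*f)/(-2 + f))
q(g) = sqrt(6)
-77*q(C(-5))*(-13) = -77*sqrt(6)*(-13) = 1001*sqrt(6)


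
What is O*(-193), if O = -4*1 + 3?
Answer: 193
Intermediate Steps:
O = -1 (O = -4 + 3 = -1)
O*(-193) = -1*(-193) = 193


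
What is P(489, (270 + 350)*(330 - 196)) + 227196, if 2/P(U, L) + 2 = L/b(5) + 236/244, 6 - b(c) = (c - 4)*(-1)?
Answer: 1151301871898/5067439 ≈ 2.2720e+5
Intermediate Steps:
b(c) = 2 + c (b(c) = 6 - (c - 4)*(-1) = 6 - (-4 + c)*(-1) = 6 - (4 - c) = 6 + (-4 + c) = 2 + c)
P(U, L) = 2/(-63/61 + L/7) (P(U, L) = 2/(-2 + (L/(2 + 5) + 236/244)) = 2/(-2 + (L/7 + 236*(1/244))) = 2/(-2 + (L*(⅐) + 59/61)) = 2/(-2 + (L/7 + 59/61)) = 2/(-2 + (59/61 + L/7)) = 2/(-63/61 + L/7))
P(489, (270 + 350)*(330 - 196)) + 227196 = 854/(-441 + 61*((270 + 350)*(330 - 196))) + 227196 = 854/(-441 + 61*(620*134)) + 227196 = 854/(-441 + 61*83080) + 227196 = 854/(-441 + 5067880) + 227196 = 854/5067439 + 227196 = 1151301871898/5067439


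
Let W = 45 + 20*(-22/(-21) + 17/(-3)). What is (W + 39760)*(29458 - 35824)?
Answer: -1769673730/7 ≈ -2.5281e+8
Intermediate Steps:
W = -995/21 (W = 45 + 20*(-22*(-1/21) + 17*(-⅓)) = 45 + 20*(22/21 - 17/3) = 45 + 20*(-97/21) = 45 - 1940/21 = -995/21 ≈ -47.381)
(W + 39760)*(29458 - 35824) = (-995/21 + 39760)*(29458 - 35824) = (833965/21)*(-6366) = -1769673730/7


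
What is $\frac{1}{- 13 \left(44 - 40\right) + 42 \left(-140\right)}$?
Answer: $- \frac{1}{5932} \approx -0.00016858$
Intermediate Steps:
$\frac{1}{- 13 \left(44 - 40\right) + 42 \left(-140\right)} = \frac{1}{- 13 \left(44 - 40\right) - 5880} = \frac{1}{\left(-13\right) 4 - 5880} = \frac{1}{-52 - 5880} = \frac{1}{-5932} = - \frac{1}{5932}$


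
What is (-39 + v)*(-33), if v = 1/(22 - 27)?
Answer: 6468/5 ≈ 1293.6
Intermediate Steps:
v = -1/5 (v = 1/(-5) = -1/5 ≈ -0.20000)
(-39 + v)*(-33) = (-39 - 1/5)*(-33) = -196/5*(-33) = 6468/5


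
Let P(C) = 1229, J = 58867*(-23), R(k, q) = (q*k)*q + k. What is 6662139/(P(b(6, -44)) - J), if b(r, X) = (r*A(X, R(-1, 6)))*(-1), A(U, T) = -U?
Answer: 6662139/1355170 ≈ 4.9161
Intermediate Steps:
R(k, q) = k + k*q² (R(k, q) = (k*q)*q + k = k*q² + k = k + k*q²)
J = -1353941
b(r, X) = X*r (b(r, X) = (r*(-X))*(-1) = -X*r*(-1) = X*r)
6662139/(P(b(6, -44)) - J) = 6662139/(1229 - 1*(-1353941)) = 6662139/(1229 + 1353941) = 6662139/1355170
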